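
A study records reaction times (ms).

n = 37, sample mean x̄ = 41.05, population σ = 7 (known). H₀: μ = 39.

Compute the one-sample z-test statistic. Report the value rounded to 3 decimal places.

SE = σ/√n = 7/√37 = 1.1508
z = (x̄−μ₀)/SE = (41.05−39)/1.1508 = 1.7814

test statistic = 1.781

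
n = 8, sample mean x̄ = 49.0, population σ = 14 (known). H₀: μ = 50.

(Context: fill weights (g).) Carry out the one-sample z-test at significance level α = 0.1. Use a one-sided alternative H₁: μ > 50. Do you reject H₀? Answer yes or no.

reject H₀: no

SE = σ/√n = 14/√8 = 4.9497
z = (x̄−μ₀)/SE = (49.0−50)/4.9497 = -0.2020
p-value (one-sided, H₁ greater) = 0.58005
At α=0.1: p ≥ α → fail to reject H₀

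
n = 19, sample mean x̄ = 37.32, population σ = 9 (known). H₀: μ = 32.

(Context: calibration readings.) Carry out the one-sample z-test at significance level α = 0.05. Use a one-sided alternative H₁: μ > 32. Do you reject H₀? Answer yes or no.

SE = σ/√n = 9/√19 = 2.0647
z = (x̄−μ₀)/SE = (37.32−32)/2.0647 = 2.5766
p-value (one-sided, H₁ greater) = 0.00499
At α=0.05: p < α → reject H₀

reject H₀: yes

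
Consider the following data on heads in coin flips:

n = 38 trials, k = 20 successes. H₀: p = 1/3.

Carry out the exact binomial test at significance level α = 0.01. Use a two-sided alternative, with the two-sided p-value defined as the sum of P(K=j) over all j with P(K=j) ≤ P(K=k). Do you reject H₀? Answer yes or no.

reject H₀: no

Exact binomial: n=38, k=20, p₀=1/3=0.3333
P(X=j) = C(n,j)·p₀^j·(1−p₀)^(n−j); p = Σ P(X=j) over j with P(X=j) ≤ P(X=20)
p-value (two-sided) = 0.01531
At α=0.01: p ≥ α → fail to reject H₀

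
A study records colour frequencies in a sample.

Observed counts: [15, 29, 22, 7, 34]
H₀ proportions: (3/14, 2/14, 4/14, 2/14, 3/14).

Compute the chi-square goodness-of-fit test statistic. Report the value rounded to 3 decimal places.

test statistic = 27.287

n = 107; E_i = n·p_i = [22.93, 15.29, 30.57, 15.29, 22.93]
χ² = (15−22.93)²/22.93 + (29−15.29)²/15.29 + (22−30.57)²/30.57 + (7−15.29)²/15.29 + (34−22.93)²/22.93 = 27.2866
df = 4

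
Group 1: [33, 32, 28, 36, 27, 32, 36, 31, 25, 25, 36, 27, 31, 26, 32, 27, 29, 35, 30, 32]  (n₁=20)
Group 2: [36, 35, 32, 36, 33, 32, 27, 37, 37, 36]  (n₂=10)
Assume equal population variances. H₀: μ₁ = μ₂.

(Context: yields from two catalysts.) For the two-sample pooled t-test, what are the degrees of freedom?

df = n₁ + n₂ − 2 = 20 + 10 − 2 = 28

degrees of freedom = 28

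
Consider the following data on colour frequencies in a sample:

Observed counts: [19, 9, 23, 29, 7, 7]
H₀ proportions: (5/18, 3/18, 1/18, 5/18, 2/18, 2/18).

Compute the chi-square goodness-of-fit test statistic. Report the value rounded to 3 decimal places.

test statistic = 67.885

n = 94; E_i = n·p_i = [26.11, 15.67, 5.22, 26.11, 10.44, 10.44]
χ² = (19−26.11)²/26.11 + (9−15.67)²/15.67 + (23−5.22)²/5.22 + (29−26.11)²/26.11 + (7−10.44)²/10.44 + (7−10.44)²/10.44 = 67.8851
df = 5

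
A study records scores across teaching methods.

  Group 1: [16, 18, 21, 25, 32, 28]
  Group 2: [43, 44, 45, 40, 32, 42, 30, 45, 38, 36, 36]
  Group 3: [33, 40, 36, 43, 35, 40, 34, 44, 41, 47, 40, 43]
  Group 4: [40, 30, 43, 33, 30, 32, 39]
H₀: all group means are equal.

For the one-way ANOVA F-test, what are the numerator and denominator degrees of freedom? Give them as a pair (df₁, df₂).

k = 4 groups, N = 36 total
df = (k−1, N−k) = (4−1, 36−4) = (3, 32)

degrees of freedom = [3, 32]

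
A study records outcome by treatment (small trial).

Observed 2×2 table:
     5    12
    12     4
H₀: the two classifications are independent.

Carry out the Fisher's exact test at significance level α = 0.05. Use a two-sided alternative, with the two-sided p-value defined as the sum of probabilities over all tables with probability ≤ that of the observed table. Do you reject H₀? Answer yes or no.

reject H₀: yes

Margins: r₁=17, r₂=16, c₁=17, c₂=16, n=33
p_obs = C(17,5)·C(16,12)/C(33,17); sum pmf over tables with pmf ≤ p_obs
p-value (two-sided) = 0.01492
At α=0.05: p < α → reject H₀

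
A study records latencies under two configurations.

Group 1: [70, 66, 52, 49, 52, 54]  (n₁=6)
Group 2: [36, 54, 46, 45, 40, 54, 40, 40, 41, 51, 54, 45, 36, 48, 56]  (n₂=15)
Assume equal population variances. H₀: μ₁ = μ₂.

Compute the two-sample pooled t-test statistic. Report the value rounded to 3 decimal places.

test statistic = 3.218

x̄₁=57.167, s₁=8.635, n₁=6
x̄₂=45.733, s₂=6.840, n₂=15
s_p² = [5·8.635² + 14·6.840²]/19 = 54.0930
SE = √(s_p²·(1/6+1/15)) = 3.5527
t = (57.167−45.733)/3.5527 = 3.2182
df = 19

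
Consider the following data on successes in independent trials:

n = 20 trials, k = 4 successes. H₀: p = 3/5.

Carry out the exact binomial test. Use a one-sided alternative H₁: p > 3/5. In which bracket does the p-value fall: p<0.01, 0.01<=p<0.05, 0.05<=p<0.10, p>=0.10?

Exact binomial: n=20, k=4, p₀=3/5=0.6000
P(X≥4) from Σ C(n,i)·p₀^i·(1−p₀)^(n−i)
p-value (one-sided, H₁ greater) = 0.99995
→ bracket: p>=0.10

p-value bracket: p>=0.10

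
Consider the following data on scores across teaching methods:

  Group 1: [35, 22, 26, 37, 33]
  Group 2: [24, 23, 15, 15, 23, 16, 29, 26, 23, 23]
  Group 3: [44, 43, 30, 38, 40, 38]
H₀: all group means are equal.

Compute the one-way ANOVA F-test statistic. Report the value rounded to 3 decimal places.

Group means [30.60, 21.70, 38.83], grand mean 28.714
SSB = Σnᵢ(x̄ᵢ−x̄)² = 1124.152; SSW = ΣΣ(x−x̄ᵢ)² = 492.133
MSB = 1124.152/2 = 562.0762; MSW = 492.133/18 = 27.3407
F = MSB/MSW = 20.5582
df = (2, 18)

test statistic = 20.558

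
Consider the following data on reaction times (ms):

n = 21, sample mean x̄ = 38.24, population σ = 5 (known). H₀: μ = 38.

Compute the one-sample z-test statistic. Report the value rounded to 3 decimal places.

SE = σ/√n = 5/√21 = 1.0911
z = (x̄−μ₀)/SE = (38.24−38)/1.0911 = 0.2200

test statistic = 0.220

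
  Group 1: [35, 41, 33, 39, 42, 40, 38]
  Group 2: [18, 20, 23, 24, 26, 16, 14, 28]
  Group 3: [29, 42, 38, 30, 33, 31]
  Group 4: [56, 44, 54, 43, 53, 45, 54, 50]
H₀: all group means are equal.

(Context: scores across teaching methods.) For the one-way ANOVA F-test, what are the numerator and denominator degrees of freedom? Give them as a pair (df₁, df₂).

degrees of freedom = [3, 25]

k = 4 groups, N = 29 total
df = (k−1, N−k) = (4−1, 29−4) = (3, 25)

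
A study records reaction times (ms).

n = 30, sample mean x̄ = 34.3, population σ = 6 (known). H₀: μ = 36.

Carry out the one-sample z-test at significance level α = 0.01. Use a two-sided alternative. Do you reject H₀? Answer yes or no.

SE = σ/√n = 6/√30 = 1.0954
z = (x̄−μ₀)/SE = (34.3−36)/1.0954 = -1.5519
p-value (two-sided) = 0.12069
At α=0.01: p ≥ α → fail to reject H₀

reject H₀: no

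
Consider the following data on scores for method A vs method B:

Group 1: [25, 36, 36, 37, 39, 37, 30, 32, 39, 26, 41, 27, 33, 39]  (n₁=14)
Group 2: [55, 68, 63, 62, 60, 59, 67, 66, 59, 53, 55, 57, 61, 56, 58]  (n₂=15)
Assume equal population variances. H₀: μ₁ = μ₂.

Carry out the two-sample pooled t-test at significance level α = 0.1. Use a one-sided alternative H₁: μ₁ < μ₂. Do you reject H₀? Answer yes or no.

reject H₀: yes

x̄₁=34.071, s₁=5.298, n₁=14
x̄₂=59.933, s₂=4.574, n₂=15
s_p² = [13·5.298² + 14·4.574²]/27 = 24.3653
SE = √(s_p²·(1/14+1/15)) = 1.8343
t = (34.071−59.933)/1.8343 = -14.0989
df = 27
p-value (one-sided, H₁ less) = 0.00000
At α=0.1: p < α → reject H₀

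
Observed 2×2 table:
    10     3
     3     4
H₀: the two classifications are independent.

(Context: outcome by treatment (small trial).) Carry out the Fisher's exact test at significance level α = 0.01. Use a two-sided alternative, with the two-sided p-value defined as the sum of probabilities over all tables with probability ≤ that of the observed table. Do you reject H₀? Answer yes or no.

reject H₀: no

Margins: r₁=13, r₂=7, c₁=13, c₂=7, n=20
p_obs = C(13,10)·C(7,3)/C(20,13); sum pmf over tables with pmf ≤ p_obs
p-value (two-sided) = 0.17358
At α=0.01: p ≥ α → fail to reject H₀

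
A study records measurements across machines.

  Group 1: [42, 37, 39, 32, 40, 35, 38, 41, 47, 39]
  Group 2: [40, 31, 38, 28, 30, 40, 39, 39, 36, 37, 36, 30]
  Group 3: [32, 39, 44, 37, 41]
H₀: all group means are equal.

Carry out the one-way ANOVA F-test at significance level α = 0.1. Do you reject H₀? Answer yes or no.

Group means [39.00, 35.33, 38.60], grand mean 37.296
SSB = Σnᵢ(x̄ᵢ−x̄)² = 83.763; SSW = ΣΣ(x−x̄ᵢ)² = 439.867
MSB = 83.763/2 = 41.8815; MSW = 439.867/24 = 18.3278
F = MSB/MSW = 2.2851
df = (2, 24)
p-value (upper-tail) = 0.12347
At α=0.1: p ≥ α → fail to reject H₀

reject H₀: no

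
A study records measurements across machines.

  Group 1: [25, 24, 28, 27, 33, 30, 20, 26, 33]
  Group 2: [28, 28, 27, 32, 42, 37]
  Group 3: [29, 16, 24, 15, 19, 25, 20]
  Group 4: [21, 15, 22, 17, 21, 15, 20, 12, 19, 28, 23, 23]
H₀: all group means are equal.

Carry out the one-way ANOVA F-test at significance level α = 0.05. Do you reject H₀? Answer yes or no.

reject H₀: yes

Group means [27.33, 32.33, 21.14, 19.67], grand mean 24.235
SSB = Σnᵢ(x̄ᵢ−x̄)² = 797.261; SSW = ΣΣ(x−x̄ᵢ)² = 690.857
MSB = 797.261/3 = 265.7535; MSW = 690.857/30 = 23.0286
F = MSB/MSW = 11.5402
df = (3, 30)
p-value (upper-tail) = 0.00003
At α=0.05: p < α → reject H₀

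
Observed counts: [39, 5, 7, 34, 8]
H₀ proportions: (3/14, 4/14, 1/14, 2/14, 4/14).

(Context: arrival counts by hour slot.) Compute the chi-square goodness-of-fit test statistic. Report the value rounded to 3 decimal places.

n = 93; E_i = n·p_i = [19.93, 26.57, 6.64, 13.29, 26.57]
χ² = (39−19.93)²/19.93 + (5−26.57)²/26.57 + (7−6.64)²/6.64 + (34−13.29)²/13.29 + (8−26.57)²/26.57 = 81.0591
df = 4

test statistic = 81.059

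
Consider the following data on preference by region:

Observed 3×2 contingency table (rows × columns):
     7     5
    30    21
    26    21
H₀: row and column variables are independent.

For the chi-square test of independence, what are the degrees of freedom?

degrees of freedom = 2

df = (r−1)(c−1) = (3−1)·(2−1) = 2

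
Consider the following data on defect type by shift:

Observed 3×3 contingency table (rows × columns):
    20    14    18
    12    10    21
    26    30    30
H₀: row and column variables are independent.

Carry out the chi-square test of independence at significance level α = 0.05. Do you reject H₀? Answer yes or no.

reject H₀: no

Row totals [52, 43, 86], col totals [58, 54, 69], n=181
χ² = (20−16.66)²/16.66 + (14−15.51)²/15.51 + (18−19.82)²/19.82 + (12−13.78)²/13.78 + (10−12.83)²/12.83 + (21−16.39)²/16.39 + (26−27.56)²/27.56 + (30−25.66)²/25.66 + (30−32.78)²/32.78 = 4.1919
df = 4
p-value (upper-tail) = 0.38066
At α=0.05: p ≥ α → fail to reject H₀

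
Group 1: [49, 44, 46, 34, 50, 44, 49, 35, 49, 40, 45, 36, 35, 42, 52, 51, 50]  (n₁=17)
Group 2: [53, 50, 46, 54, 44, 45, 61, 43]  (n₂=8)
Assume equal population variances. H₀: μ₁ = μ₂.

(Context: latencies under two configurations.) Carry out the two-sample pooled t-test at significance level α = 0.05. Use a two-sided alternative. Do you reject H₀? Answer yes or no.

x̄₁=44.176, s₁=6.177, n₁=17
x̄₂=49.500, s₂=6.211, n₂=8
s_p² = [16·6.177² + 7·6.211²]/23 = 38.2813
SE = √(s_p²·(1/17+1/8)) = 2.6527
t = (44.176−49.500)/2.6527 = -2.0068
df = 23
p-value (two-sided) = 0.05666
At α=0.05: p ≥ α → fail to reject H₀

reject H₀: no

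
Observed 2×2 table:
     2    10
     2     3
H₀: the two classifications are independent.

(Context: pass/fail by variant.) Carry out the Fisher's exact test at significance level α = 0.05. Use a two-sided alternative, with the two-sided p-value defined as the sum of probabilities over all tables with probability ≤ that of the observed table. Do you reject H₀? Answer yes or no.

Margins: r₁=12, r₂=5, c₁=4, c₂=13, n=17
p_obs = C(12,2)·C(5,2)/C(17,4); sum pmf over tables with pmf ≤ p_obs
p-value (two-sided) = 0.53782
At α=0.05: p ≥ α → fail to reject H₀

reject H₀: no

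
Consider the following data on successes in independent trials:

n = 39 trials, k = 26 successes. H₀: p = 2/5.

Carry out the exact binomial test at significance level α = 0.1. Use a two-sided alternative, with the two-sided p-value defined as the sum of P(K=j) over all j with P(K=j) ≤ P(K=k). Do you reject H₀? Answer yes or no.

Exact binomial: n=39, k=26, p₀=2/5=0.4000
P(X=j) = C(n,j)·p₀^j·(1−p₀)^(n−j); p = Σ P(X=j) over j with P(X=j) ≤ P(X=26)
p-value (two-sided) = 0.00090
At α=0.1: p < α → reject H₀

reject H₀: yes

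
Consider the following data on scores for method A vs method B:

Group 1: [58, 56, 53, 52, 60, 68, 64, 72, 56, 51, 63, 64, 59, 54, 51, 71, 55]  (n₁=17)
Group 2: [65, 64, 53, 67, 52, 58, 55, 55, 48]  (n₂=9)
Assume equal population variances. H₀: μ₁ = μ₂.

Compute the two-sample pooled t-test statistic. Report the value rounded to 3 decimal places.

test statistic = 0.649

x̄₁=59.235, s₁=6.769, n₁=17
x̄₂=57.444, s₂=6.540, n₂=9
s_p² = [16·6.769² + 8·6.540²]/24 = 44.8034
SE = √(s_p²·(1/17+1/9)) = 2.7593
t = (59.235−57.444)/2.7593 = 0.6490
df = 24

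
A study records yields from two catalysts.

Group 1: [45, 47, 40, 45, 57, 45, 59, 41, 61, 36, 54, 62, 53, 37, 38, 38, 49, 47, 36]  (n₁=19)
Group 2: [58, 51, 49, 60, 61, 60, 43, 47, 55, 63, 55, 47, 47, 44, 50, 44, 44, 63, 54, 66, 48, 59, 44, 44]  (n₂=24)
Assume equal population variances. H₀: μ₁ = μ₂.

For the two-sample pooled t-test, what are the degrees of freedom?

degrees of freedom = 41

df = n₁ + n₂ − 2 = 19 + 24 − 2 = 41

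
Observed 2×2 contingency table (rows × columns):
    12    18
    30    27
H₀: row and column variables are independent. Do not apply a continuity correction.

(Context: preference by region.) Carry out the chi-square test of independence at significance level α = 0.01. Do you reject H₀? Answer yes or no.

reject H₀: no

Row totals [30, 57], col totals [42, 45], n=87
χ² = (12−14.48)²/14.48 + (18−15.52)²/15.52 + (30−27.52)²/27.52 + (27−29.48)²/29.48 = 1.2559
df = 1
p-value (upper-tail) = 0.26242
At α=0.01: p ≥ α → fail to reject H₀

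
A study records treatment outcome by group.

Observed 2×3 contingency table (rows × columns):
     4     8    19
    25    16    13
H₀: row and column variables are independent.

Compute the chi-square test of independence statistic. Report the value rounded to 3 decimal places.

test statistic = 13.784

Row totals [31, 54], col totals [29, 24, 32], n=85
χ² = (4−10.58)²/10.58 + (8−8.75)²/8.75 + (19−11.67)²/11.67 + (25−18.42)²/18.42 + (16−15.25)²/15.25 + (13−20.33)²/20.33 = 13.7843
df = 2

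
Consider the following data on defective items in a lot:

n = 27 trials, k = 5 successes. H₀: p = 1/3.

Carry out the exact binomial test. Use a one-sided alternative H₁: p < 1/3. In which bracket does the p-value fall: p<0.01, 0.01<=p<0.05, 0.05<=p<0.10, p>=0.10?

p-value bracket: 0.05<=p<0.10

Exact binomial: n=27, k=5, p₀=1/3=0.3333
P(X≤5) from Σ C(n,i)·p₀^i·(1−p₀)^(n−i)
p-value (one-sided, H₁ less) = 0.07194
→ bracket: 0.05<=p<0.10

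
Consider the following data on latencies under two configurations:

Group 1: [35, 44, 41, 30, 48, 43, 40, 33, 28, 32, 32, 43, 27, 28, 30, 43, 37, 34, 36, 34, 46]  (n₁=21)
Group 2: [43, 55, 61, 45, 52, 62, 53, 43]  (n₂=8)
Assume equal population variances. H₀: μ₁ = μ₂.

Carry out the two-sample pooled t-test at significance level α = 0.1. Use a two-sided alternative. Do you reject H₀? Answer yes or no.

x̄₁=36.381, s₁=6.422, n₁=21
x̄₂=51.750, s₂=7.573, n₂=8
s_p² = [20·6.422² + 7·7.573²]/27 = 45.4242
SE = √(s_p²·(1/21+1/8)) = 2.8002
t = (36.381−51.750)/2.8002 = -5.4886
df = 27
p-value (two-sided) = 0.00001
At α=0.1: p < α → reject H₀

reject H₀: yes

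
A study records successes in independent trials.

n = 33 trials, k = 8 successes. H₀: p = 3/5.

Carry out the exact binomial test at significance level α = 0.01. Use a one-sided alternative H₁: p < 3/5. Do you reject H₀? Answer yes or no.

Exact binomial: n=33, k=8, p₀=3/5=0.6000
P(X≤8) from Σ C(n,i)·p₀^i·(1−p₀)^(n−i)
p-value (one-sided, H₁ less) = 0.00003
At α=0.01: p < α → reject H₀

reject H₀: yes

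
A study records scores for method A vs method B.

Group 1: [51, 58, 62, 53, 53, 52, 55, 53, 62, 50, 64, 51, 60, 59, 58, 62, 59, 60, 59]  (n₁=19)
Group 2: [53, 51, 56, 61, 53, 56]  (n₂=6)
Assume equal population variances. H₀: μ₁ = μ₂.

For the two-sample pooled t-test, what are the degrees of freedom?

df = n₁ + n₂ − 2 = 19 + 6 − 2 = 23

degrees of freedom = 23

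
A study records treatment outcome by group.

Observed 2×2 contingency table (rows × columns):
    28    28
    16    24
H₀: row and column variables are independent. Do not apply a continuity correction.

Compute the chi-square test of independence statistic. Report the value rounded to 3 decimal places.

Row totals [56, 40], col totals [44, 52], n=96
χ² = (28−25.67)²/25.67 + (28−30.33)²/30.33 + (16−18.33)²/18.33 + (24−21.67)²/21.67 = 0.9399
df = 1

test statistic = 0.940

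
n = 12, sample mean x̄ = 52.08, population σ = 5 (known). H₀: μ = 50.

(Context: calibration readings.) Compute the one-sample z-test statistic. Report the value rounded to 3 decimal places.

test statistic = 1.441

SE = σ/√n = 5/√12 = 1.4434
z = (x̄−μ₀)/SE = (52.08−50)/1.4434 = 1.4411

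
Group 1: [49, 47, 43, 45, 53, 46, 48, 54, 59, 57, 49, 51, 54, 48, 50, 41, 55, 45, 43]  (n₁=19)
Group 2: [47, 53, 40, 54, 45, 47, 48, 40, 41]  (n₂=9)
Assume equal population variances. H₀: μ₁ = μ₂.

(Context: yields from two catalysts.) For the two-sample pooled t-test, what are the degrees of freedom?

df = n₁ + n₂ − 2 = 19 + 9 − 2 = 26

degrees of freedom = 26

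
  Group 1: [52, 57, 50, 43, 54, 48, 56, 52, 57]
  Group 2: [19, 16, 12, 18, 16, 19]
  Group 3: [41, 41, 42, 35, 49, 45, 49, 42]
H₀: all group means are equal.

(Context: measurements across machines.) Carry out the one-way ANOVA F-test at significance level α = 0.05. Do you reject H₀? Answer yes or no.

reject H₀: yes

Group means [52.11, 16.67, 43.00], grand mean 39.696
SSB = Σnᵢ(x̄ᵢ−x̄)² = 4656.647; SSW = ΣΣ(x−x̄ᵢ)² = 356.222
MSB = 4656.647/2 = 2328.3237; MSW = 356.222/20 = 17.8111
F = MSB/MSW = 130.7231
df = (2, 20)
p-value (upper-tail) = 0.00000
At α=0.05: p < α → reject H₀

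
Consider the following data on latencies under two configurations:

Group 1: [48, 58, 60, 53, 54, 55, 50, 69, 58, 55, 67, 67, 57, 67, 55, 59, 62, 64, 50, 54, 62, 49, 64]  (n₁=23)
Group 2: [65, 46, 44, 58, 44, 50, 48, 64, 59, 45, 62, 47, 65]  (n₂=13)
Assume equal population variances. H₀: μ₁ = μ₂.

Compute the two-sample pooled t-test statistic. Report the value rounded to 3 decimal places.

x̄₁=58.130, s₁=6.276, n₁=23
x̄₂=53.615, s₂=8.617, n₂=13
s_p² = [22·6.276² + 12·8.617²]/34 = 51.6966
SE = √(s_p²·(1/23+1/13)) = 2.4949
t = (58.130−53.615)/2.4949 = 1.8097
df = 34

test statistic = 1.810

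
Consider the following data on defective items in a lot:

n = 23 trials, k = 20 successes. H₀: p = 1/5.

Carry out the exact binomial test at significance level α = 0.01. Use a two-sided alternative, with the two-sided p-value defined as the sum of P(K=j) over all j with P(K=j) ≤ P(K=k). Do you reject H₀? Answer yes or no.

reject H₀: yes

Exact binomial: n=23, k=20, p₀=1/5=0.2000
P(X=j) = C(n,j)·p₀^j·(1−p₀)^(n−j); p = Σ P(X=j) over j with P(X=j) ≤ P(X=20)
p-value (two-sided) = 0.00000
At α=0.01: p < α → reject H₀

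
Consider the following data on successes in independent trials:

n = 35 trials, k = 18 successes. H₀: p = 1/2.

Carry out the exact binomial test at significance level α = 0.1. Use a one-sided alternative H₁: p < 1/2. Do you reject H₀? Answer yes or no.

Exact binomial: n=35, k=18, p₀=1/2=0.5000
P(X≤18) from Σ C(n,i)·p₀^i·(1−p₀)^(n−i)
p-value (one-sided, H₁ less) = 0.63206
At α=0.1: p ≥ α → fail to reject H₀

reject H₀: no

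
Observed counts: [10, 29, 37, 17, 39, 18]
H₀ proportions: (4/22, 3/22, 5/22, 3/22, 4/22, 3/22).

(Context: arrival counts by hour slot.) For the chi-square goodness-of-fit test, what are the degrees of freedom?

df = k − 1 = 6 − 1 = 5

degrees of freedom = 5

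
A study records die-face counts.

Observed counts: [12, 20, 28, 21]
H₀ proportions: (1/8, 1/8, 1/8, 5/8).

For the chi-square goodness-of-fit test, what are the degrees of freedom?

degrees of freedom = 3

df = k − 1 = 4 − 1 = 3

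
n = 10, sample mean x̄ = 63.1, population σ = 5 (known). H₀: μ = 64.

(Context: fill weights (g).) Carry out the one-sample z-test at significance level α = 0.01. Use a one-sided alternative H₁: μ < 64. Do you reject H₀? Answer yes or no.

reject H₀: no

SE = σ/√n = 5/√10 = 1.5811
z = (x̄−μ₀)/SE = (63.1−64)/1.5811 = -0.5692
p-value (one-sided, H₁ less) = 0.28461
At α=0.01: p ≥ α → fail to reject H₀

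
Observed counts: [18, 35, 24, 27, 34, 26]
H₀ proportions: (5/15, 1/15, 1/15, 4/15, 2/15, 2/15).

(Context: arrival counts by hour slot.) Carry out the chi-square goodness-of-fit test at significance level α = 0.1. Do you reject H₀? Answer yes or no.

n = 164; E_i = n·p_i = [54.67, 10.93, 10.93, 43.73, 21.87, 21.87]
χ² = (18−54.67)²/54.67 + (35−10.93)²/10.93 + (24−10.93)²/10.93 + (27−43.73)²/43.73 + (34−21.87)²/21.87 + (26−21.87)²/21.87 = 107.1021
df = 5
p-value (upper-tail) = 0.00000
At α=0.1: p < α → reject H₀

reject H₀: yes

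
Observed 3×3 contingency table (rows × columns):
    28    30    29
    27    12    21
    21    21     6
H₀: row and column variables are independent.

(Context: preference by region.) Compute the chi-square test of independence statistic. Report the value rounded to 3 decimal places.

test statistic = 12.621

Row totals [87, 60, 48], col totals [76, 63, 56], n=195
χ² = (28−33.91)²/33.91 + (30−28.11)²/28.11 + (29−24.98)²/24.98 + (27−23.38)²/23.38 + (12−19.38)²/19.38 + (21−17.23)²/17.23 + (21−18.71)²/18.71 + (21−15.51)²/15.51 + (6−13.78)²/13.78 = 12.6210
df = 4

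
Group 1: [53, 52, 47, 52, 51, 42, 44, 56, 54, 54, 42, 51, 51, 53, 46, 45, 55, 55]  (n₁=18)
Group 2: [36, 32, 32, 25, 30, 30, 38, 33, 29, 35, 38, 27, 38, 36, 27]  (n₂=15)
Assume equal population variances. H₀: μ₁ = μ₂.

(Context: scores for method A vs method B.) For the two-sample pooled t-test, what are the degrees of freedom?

df = n₁ + n₂ − 2 = 18 + 15 − 2 = 31

degrees of freedom = 31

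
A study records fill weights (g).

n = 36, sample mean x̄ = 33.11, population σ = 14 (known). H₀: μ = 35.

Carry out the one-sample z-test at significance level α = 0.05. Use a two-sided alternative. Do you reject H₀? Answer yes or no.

SE = σ/√n = 14/√36 = 2.3333
z = (x̄−μ₀)/SE = (33.11−35)/2.3333 = -0.8100
p-value (two-sided) = 0.41794
At α=0.05: p ≥ α → fail to reject H₀

reject H₀: no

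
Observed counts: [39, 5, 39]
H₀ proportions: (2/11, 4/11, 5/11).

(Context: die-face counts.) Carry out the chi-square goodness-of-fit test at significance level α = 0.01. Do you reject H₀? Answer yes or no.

reject H₀: yes

n = 83; E_i = n·p_i = [15.09, 30.18, 37.73]
χ² = (39−15.09)²/15.09 + (5−30.18)²/30.18 + (39−37.73)²/37.73 = 58.9331
df = 2
p-value (upper-tail) = 0.00000
At α=0.01: p < α → reject H₀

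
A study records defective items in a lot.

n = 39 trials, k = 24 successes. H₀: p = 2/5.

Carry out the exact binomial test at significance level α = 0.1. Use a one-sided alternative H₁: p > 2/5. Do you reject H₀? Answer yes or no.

reject H₀: yes

Exact binomial: n=39, k=24, p₀=2/5=0.4000
P(X≥24) from Σ C(n,i)·p₀^i·(1−p₀)^(n−i)
p-value (one-sided, H₁ greater) = 0.00535
At α=0.1: p < α → reject H₀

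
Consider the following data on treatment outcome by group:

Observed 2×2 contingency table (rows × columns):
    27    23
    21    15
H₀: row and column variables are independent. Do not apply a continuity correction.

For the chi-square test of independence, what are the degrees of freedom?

degrees of freedom = 1

df = (r−1)(c−1) = (2−1)·(2−1) = 1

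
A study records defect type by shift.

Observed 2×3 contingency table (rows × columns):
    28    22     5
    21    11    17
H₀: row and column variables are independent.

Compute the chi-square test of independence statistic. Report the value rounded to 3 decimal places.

test statistic = 10.902

Row totals [55, 49], col totals [49, 33, 22], n=104
χ² = (28−25.91)²/25.91 + (22−17.45)²/17.45 + (5−11.63)²/11.63 + (21−23.09)²/23.09 + (11−15.55)²/15.55 + (17−10.37)²/10.37 = 10.9023
df = 2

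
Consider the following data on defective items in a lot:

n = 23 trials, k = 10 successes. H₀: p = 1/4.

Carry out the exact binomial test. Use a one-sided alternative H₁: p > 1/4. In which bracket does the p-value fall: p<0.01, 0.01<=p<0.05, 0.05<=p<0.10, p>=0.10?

Exact binomial: n=23, k=10, p₀=1/4=0.2500
P(X≥10) from Σ C(n,i)·p₀^i·(1−p₀)^(n−i)
p-value (one-sided, H₁ greater) = 0.04078
→ bracket: 0.01<=p<0.05

p-value bracket: 0.01<=p<0.05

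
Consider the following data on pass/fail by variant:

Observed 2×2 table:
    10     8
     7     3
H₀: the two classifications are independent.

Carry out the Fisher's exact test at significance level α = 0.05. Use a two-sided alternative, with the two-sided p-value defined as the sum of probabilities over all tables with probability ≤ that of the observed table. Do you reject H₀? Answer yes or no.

reject H₀: no

Margins: r₁=18, r₂=10, c₁=17, c₂=11, n=28
p_obs = C(18,10)·C(10,7)/C(28,17); sum pmf over tables with pmf ≤ p_obs
p-value (two-sided) = 0.68879
At α=0.05: p ≥ α → fail to reject H₀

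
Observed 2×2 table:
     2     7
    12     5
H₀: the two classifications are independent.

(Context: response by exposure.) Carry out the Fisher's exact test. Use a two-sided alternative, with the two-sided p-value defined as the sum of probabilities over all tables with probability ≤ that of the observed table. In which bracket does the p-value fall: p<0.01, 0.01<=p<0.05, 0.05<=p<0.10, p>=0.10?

p-value bracket: 0.01<=p<0.05

Margins: r₁=9, r₂=17, c₁=14, c₂=12, n=26
p_obs = C(9,2)·C(17,12)/C(26,14); sum pmf over tables with pmf ≤ p_obs
p-value (two-sided) = 0.03753
→ bracket: 0.01<=p<0.05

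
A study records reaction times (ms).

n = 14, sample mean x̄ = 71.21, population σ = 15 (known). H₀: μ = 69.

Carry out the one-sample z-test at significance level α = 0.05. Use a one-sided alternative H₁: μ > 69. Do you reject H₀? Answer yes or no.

SE = σ/√n = 15/√14 = 4.0089
z = (x̄−μ₀)/SE = (71.21−69)/4.0089 = 0.5513
p-value (one-sided, H₁ greater) = 0.29072
At α=0.05: p ≥ α → fail to reject H₀

reject H₀: no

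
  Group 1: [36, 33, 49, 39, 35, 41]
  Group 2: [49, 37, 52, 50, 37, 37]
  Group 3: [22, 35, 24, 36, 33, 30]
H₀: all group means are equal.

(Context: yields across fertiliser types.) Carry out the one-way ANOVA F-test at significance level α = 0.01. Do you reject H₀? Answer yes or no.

Group means [38.83, 43.67, 30.00], grand mean 37.500
SSB = Σnᵢ(x̄ᵢ−x̄)² = 576.333; SSW = ΣΣ(x−x̄ᵢ)² = 606.167
MSB = 576.333/2 = 288.1667; MSW = 606.167/15 = 40.4111
F = MSB/MSW = 7.1309
df = (2, 15)
p-value (upper-tail) = 0.00666
At α=0.01: p < α → reject H₀

reject H₀: yes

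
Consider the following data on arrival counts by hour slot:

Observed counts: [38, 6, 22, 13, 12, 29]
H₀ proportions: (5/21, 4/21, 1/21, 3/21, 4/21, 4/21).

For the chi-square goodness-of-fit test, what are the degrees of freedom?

degrees of freedom = 5

df = k − 1 = 6 − 1 = 5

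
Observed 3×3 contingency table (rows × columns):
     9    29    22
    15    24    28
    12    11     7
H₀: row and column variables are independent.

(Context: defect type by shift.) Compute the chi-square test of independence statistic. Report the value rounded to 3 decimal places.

Row totals [60, 67, 30], col totals [36, 64, 57], n=157
χ² = (9−13.76)²/13.76 + (29−24.46)²/24.46 + (22−21.78)²/21.78 + (15−15.36)²/15.36 + (24−27.31)²/27.31 + (28−24.32)²/24.32 + (12−6.88)²/6.88 + (11−12.23)²/12.23 + (7−10.89)²/10.89 = 8.7828
df = 4

test statistic = 8.783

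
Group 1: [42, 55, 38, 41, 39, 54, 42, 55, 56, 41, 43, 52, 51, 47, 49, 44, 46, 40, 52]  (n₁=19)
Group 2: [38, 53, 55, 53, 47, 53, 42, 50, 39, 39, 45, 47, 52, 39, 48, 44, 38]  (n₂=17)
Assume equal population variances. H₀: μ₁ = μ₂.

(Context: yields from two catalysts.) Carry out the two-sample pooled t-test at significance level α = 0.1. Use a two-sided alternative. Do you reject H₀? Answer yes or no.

reject H₀: no

x̄₁=46.684, s₁=6.092, n₁=19
x̄₂=46.000, s₂=6.031, n₂=17
s_p² = [18·6.092² + 16·6.031²]/34 = 36.7678
SE = √(s_p²·(1/19+1/17)) = 2.0243
t = (46.684−46.000)/2.0243 = 0.3380
df = 34
p-value (two-sided) = 0.73745
At α=0.1: p ≥ α → fail to reject H₀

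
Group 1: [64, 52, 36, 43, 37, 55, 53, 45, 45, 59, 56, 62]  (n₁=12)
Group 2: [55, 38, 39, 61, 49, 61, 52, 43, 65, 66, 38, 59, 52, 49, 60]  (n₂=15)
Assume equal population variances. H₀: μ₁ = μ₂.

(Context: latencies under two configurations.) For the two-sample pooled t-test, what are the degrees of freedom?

df = n₁ + n₂ − 2 = 12 + 15 − 2 = 25

degrees of freedom = 25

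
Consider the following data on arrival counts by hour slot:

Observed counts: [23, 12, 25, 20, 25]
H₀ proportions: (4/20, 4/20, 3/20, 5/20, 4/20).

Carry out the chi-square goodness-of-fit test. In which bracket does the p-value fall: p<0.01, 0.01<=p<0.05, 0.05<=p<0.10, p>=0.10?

n = 105; E_i = n·p_i = [21.00, 21.00, 15.75, 26.25, 21.00]
χ² = (23−21.00)²/21.00 + (12−21.00)²/21.00 + (25−15.75)²/15.75 + (20−26.25)²/26.25 + (25−21.00)²/21.00 = 11.7302
df = 4
p-value (upper-tail) = 0.01947
→ bracket: 0.01<=p<0.05

p-value bracket: 0.01<=p<0.05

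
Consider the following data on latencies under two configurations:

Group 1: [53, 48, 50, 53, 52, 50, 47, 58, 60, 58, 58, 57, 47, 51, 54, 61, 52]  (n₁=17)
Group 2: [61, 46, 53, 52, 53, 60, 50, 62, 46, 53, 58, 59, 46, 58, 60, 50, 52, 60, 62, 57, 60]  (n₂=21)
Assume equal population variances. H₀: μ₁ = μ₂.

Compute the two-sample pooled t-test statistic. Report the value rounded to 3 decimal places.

test statistic = -1.016

x̄₁=53.471, s₁=4.488, n₁=17
x̄₂=55.143, s₂=5.452, n₂=21
s_p² = [16·4.488² + 20·5.452²]/36 = 25.4669
SE = √(s_p²·(1/17+1/21)) = 1.6464
t = (53.471−55.143)/1.6464 = -1.0157
df = 36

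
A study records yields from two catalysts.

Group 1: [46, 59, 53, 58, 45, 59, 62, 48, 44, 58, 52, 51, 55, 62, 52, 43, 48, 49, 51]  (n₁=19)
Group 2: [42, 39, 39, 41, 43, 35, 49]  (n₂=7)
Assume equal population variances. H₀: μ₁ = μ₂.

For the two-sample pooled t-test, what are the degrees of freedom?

degrees of freedom = 24

df = n₁ + n₂ − 2 = 19 + 7 − 2 = 24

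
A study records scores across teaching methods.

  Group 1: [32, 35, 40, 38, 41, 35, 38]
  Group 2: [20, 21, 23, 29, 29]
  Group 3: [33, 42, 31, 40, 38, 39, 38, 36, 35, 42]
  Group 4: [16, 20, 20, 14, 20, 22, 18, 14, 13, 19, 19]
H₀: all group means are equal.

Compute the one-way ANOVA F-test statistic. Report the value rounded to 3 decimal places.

test statistic = 74.244

Group means [37.00, 24.40, 37.40, 17.73], grand mean 28.788
SSB = Σnᵢ(x̄ᵢ−x̄)² = 2655.733; SSW = ΣΣ(x−x̄ᵢ)² = 345.782
MSB = 2655.733/3 = 885.2444; MSW = 345.782/29 = 11.9235
F = MSB/MSW = 74.2436
df = (3, 29)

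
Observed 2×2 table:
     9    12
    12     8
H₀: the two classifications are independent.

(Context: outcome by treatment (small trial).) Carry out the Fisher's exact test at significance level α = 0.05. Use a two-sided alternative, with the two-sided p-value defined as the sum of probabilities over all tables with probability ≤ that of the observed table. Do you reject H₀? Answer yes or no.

reject H₀: no

Margins: r₁=21, r₂=20, c₁=21, c₂=20, n=41
p_obs = C(21,9)·C(20,12)/C(41,21); sum pmf over tables with pmf ≤ p_obs
p-value (two-sided) = 0.35430
At α=0.05: p ≥ α → fail to reject H₀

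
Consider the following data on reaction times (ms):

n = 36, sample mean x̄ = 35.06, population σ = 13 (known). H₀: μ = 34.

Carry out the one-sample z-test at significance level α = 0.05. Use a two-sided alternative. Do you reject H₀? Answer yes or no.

reject H₀: no

SE = σ/√n = 13/√36 = 2.1667
z = (x̄−μ₀)/SE = (35.06−34)/2.1667 = 0.4892
p-value (two-sided) = 0.62468
At α=0.05: p ≥ α → fail to reject H₀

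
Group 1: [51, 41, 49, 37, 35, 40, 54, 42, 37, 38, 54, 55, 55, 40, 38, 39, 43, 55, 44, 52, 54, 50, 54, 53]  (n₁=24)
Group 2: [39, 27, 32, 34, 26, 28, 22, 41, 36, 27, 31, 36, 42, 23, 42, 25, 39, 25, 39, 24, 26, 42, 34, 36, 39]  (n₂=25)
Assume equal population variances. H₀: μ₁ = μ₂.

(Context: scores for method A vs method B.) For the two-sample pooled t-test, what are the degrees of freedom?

df = n₁ + n₂ − 2 = 24 + 25 − 2 = 47

degrees of freedom = 47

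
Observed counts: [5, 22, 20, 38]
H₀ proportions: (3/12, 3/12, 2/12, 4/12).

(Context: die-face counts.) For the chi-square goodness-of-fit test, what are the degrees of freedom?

degrees of freedom = 3

df = k − 1 = 4 − 1 = 3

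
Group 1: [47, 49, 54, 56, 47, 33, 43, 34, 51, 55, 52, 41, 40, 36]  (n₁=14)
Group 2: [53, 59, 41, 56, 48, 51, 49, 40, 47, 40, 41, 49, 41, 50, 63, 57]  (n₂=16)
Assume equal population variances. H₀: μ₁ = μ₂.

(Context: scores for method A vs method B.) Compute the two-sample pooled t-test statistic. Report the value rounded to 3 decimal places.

test statistic = -1.267

x̄₁=45.571, s₁=7.832, n₁=14
x̄₂=49.062, s₂=7.252, n₂=16
s_p² = [13·7.832² + 15·7.252²]/28 = 56.6559
SE = √(s_p²·(1/14+1/16)) = 2.7546
t = (45.571−49.062)/2.7546 = -1.2674
df = 28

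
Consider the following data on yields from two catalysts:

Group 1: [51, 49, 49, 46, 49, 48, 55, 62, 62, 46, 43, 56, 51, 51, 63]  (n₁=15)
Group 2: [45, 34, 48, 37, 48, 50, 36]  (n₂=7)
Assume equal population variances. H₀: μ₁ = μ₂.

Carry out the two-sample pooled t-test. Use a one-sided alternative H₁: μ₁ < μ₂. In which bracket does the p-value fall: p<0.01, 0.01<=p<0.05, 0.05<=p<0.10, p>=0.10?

x̄₁=52.067, s₁=6.239, n₁=15
x̄₂=42.571, s₂=6.680, n₂=7
s_p² = [14·6.239² + 6·6.680²]/20 = 40.6324
SE = √(s_p²·(1/15+1/7)) = 2.9178
t = (52.067−42.571)/2.9178 = 3.2543
df = 20
p-value (one-sided, H₁ less) = 0.99801
→ bracket: p>=0.10

p-value bracket: p>=0.10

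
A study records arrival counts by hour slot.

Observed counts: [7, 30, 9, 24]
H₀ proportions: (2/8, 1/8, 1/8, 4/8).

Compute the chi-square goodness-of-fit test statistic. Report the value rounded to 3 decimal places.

n = 70; E_i = n·p_i = [17.50, 8.75, 8.75, 35.00]
χ² = (7−17.50)²/17.50 + (30−8.75)²/8.75 + (9−8.75)²/8.75 + (24−35.00)²/35.00 = 61.3714
df = 3

test statistic = 61.371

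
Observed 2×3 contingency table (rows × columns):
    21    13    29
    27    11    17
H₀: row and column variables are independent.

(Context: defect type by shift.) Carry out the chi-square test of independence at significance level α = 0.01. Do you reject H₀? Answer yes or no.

reject H₀: no

Row totals [63, 55], col totals [48, 24, 46], n=118
χ² = (21−25.63)²/25.63 + (13−12.81)²/12.81 + (29−24.56)²/24.56 + (27−22.37)²/22.37 + (11−11.19)²/11.19 + (17−21.44)²/21.44 = 3.5209
df = 2
p-value (upper-tail) = 0.17197
At α=0.01: p ≥ α → fail to reject H₀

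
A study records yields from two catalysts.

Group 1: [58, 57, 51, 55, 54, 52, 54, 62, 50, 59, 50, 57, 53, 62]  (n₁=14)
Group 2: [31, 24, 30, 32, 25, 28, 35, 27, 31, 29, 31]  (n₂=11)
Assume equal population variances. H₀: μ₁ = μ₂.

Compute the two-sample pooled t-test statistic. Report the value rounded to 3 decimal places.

x̄₁=55.286, s₁=4.027, n₁=14
x̄₂=29.364, s₂=3.202, n₂=11
s_p² = [13·4.027² + 10·3.202²]/23 = 13.6262
SE = √(s_p²·(1/14+1/11)) = 1.4873
t = (55.286−29.364)/1.4873 = 17.4290
df = 23

test statistic = 17.429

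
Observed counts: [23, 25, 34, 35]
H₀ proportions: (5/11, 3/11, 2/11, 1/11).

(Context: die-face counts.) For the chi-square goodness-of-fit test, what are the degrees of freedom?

df = k − 1 = 4 − 1 = 3

degrees of freedom = 3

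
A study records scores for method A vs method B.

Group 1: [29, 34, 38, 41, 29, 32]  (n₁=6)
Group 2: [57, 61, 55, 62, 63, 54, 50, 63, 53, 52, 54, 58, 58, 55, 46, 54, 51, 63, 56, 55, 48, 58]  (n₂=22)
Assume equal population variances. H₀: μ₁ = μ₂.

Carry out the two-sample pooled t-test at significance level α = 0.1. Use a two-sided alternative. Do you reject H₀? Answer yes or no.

reject H₀: yes

x̄₁=33.833, s₁=4.875, n₁=6
x̄₂=55.727, s₂=4.803, n₂=22
s_p² = [5·4.875² + 21·4.803²]/26 = 23.1999
SE = √(s_p²·(1/6+1/22)) = 2.2184
t = (33.833−55.727)/2.2184 = -9.8694
df = 26
p-value (two-sided) = 0.00000
At α=0.1: p < α → reject H₀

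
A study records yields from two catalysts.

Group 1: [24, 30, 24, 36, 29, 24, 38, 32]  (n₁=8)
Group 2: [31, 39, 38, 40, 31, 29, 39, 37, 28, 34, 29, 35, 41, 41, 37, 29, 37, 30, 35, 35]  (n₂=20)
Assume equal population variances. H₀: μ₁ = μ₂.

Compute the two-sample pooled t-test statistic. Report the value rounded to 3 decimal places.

test statistic = -2.604

x̄₁=29.625, s₁=5.502, n₁=8
x̄₂=34.750, s₂=4.375, n₂=20
s_p² = [7·5.502² + 19·4.375²]/26 = 22.1394
SE = √(s_p²·(1/8+1/20)) = 1.9683
t = (29.625−34.750)/1.9683 = -2.6037
df = 26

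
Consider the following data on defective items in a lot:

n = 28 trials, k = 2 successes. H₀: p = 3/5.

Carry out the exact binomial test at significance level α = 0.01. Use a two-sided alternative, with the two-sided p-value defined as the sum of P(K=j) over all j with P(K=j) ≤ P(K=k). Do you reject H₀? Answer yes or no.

reject H₀: yes

Exact binomial: n=28, k=2, p₀=3/5=0.6000
P(X=j) = C(n,j)·p₀^j·(1−p₀)^(n−j); p = Σ P(X=j) over j with P(X=j) ≤ P(X=2)
p-value (two-sided) = 0.00000
At α=0.01: p < α → reject H₀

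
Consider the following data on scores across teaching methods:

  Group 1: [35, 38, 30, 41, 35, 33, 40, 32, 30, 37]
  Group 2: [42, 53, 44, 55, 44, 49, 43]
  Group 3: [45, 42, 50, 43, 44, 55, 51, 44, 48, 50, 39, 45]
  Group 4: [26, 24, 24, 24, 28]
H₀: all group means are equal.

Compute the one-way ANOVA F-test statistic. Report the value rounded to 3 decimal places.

test statistic = 40.458

Group means [35.10, 47.14, 46.33, 25.20], grand mean 40.088
SSB = Σnᵢ(x̄ᵢ−x̄)² = 2173.511; SSW = ΣΣ(x−x̄ᵢ)² = 537.224
MSB = 2173.511/3 = 724.5038; MSW = 537.224/30 = 17.9075
F = MSB/MSW = 40.4582
df = (3, 30)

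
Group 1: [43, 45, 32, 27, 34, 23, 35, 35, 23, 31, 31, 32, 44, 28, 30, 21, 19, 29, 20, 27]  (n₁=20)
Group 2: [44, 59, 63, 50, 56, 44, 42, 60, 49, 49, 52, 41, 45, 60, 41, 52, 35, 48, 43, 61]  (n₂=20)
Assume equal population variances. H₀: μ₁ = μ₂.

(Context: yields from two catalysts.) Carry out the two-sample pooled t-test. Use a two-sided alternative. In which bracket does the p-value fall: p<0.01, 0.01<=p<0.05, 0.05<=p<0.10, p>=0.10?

p-value bracket: p<0.01

x̄₁=30.450, s₁=7.557, n₁=20
x̄₂=49.700, s₂=8.001, n₂=20
s_p² = [19·7.557² + 19·8.001²]/38 = 60.5566
SE = √(s_p²·(1/20+1/20)) = 2.4608
t = (30.450−49.700)/2.4608 = -7.8226
df = 38
p-value (two-sided) = 0.00000
→ bracket: p<0.01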